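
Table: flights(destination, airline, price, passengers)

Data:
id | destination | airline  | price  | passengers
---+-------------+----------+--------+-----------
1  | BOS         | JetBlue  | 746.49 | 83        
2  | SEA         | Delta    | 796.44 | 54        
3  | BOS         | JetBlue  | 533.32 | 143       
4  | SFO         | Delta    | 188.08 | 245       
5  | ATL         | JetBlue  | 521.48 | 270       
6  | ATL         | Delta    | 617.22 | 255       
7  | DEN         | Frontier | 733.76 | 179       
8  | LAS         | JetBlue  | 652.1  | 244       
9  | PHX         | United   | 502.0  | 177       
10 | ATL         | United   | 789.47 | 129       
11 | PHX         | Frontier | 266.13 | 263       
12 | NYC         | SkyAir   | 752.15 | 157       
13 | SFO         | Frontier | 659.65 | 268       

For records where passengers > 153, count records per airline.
SELECT airline, COUNT(*)
FROM flights
WHERE passengers > 153
GROUP BY airline

Note: WHERE filters rows before grouping.

Result:
  Delta: 2
  Frontier: 3
  JetBlue: 2
  SkyAir: 1
  United: 1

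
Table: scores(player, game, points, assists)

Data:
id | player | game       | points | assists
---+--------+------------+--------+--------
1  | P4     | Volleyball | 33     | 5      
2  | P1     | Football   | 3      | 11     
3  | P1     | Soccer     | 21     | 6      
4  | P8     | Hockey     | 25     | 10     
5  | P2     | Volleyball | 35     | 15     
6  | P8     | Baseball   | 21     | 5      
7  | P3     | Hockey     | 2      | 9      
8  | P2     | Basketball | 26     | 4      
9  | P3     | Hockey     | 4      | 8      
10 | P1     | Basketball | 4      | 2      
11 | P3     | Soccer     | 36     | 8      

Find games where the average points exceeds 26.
SELECT game, AVG(points)
FROM scores
GROUP BY game
HAVING AVG(points) > 26

Result:
  Soccer: avg=28.50
  Volleyball: avg=34.00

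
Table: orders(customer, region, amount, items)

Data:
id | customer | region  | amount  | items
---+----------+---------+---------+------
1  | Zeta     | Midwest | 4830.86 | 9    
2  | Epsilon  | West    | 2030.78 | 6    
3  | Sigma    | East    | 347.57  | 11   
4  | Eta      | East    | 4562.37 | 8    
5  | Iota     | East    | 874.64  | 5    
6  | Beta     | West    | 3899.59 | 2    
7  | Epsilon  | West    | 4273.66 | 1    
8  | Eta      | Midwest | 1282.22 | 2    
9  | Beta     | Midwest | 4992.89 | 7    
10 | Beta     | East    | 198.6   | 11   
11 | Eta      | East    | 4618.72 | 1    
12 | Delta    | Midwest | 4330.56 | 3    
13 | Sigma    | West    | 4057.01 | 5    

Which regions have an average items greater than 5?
SELECT region, AVG(items)
FROM orders
GROUP BY region
HAVING AVG(items) > 5

Result:
  East: avg=7.20
  Midwest: avg=5.25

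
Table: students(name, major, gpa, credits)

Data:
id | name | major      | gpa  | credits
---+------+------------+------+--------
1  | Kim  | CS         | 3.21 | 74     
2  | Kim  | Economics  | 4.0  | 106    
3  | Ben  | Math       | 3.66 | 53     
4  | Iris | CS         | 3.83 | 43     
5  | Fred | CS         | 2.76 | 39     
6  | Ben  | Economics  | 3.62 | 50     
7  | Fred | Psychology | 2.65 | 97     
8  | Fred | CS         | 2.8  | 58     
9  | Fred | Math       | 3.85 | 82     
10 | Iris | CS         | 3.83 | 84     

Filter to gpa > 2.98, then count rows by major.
SELECT major, COUNT(*)
FROM students
WHERE gpa > 2.98
GROUP BY major

Note: WHERE filters rows before grouping.

Result:
  CS: 3
  Economics: 2
  Math: 2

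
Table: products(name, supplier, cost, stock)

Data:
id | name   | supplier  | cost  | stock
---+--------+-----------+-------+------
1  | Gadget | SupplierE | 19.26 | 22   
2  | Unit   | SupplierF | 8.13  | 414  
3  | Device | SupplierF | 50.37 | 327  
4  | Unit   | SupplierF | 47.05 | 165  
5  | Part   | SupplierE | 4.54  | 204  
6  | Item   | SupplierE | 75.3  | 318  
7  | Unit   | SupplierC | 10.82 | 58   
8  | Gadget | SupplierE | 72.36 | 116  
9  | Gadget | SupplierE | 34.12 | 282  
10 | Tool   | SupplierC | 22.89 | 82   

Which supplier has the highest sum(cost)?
SELECT supplier, SUM(cost) as val
FROM products
GROUP BY supplier
ORDER BY val DESC
LIMIT 1

Result: SupplierE with sum(cost) = 205.58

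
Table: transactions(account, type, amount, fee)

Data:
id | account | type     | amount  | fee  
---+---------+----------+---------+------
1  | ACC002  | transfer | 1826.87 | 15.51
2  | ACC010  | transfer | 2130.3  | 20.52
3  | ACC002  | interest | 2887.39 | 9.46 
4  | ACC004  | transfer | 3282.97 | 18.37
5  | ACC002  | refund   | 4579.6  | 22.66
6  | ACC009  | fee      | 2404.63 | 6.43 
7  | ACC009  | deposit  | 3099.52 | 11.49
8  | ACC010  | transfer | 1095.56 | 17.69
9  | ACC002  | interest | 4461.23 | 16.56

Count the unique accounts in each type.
SELECT type, COUNT(DISTINCT account)
FROM transactions
GROUP BY type

Result:
  deposit: 1 distinct
  fee: 1 distinct
  interest: 1 distinct
  refund: 1 distinct
  transfer: 3 distinct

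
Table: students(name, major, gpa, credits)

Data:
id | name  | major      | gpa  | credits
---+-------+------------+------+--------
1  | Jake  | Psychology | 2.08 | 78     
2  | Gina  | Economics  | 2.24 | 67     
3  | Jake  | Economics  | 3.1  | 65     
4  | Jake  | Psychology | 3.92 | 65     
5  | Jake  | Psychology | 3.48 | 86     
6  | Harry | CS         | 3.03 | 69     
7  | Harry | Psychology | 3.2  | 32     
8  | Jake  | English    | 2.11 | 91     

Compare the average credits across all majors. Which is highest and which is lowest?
SELECT major, AVG(credits)
FROM students
GROUP BY major
ORDER BY AVG(credits)

All groups:
  Psychology: 65.25
  Economics: 66.00
  CS: 69.00
  English: 91.00

Highest: English (91.00)
Lowest: Psychology (65.25)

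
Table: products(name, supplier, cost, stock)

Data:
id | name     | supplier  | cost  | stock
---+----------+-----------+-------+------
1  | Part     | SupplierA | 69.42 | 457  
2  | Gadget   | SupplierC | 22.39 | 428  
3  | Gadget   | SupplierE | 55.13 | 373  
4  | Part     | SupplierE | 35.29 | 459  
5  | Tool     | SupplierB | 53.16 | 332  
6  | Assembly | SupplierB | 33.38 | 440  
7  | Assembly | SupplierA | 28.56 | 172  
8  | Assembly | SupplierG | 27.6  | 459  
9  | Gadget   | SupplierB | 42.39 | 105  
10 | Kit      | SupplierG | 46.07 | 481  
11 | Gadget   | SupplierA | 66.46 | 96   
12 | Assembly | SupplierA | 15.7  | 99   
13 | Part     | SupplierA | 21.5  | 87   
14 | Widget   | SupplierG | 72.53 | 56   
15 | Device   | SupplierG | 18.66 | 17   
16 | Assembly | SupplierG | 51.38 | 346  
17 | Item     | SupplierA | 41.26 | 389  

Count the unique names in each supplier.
SELECT supplier, COUNT(DISTINCT name)
FROM products
GROUP BY supplier

Result:
  SupplierA: 4 distinct
  SupplierB: 3 distinct
  SupplierC: 1 distinct
  SupplierE: 2 distinct
  SupplierG: 4 distinct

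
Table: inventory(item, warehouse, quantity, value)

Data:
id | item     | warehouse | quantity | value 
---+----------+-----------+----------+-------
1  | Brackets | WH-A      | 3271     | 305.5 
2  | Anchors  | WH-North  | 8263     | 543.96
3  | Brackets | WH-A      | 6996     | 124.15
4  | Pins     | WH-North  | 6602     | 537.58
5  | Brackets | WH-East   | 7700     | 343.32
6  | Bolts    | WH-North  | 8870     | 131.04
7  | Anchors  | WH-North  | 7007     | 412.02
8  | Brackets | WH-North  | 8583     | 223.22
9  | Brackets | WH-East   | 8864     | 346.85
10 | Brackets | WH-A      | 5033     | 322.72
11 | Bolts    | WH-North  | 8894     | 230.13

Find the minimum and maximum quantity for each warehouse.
SELECT warehouse, MIN(quantity), MAX(quantity)
FROM inventory
GROUP BY warehouse

Result:
  WH-A: min=3271, max=6996
  WH-East: min=7700, max=8864
  WH-North: min=6602, max=8894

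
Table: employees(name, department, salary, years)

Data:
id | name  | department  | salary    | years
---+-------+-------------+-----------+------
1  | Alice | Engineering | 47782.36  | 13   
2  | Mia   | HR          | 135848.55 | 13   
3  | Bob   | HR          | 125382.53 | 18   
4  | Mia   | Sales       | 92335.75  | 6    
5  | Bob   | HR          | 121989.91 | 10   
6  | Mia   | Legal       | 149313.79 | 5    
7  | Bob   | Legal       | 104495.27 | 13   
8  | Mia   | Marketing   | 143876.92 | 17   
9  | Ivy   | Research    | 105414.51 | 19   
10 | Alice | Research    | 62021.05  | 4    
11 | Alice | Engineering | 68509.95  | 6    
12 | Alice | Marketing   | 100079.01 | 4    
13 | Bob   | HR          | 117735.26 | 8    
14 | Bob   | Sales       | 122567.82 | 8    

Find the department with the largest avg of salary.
SELECT department, AVG(salary) as val
FROM employees
GROUP BY department
ORDER BY val DESC
LIMIT 1

Result: Legal with avg(salary) = 126904.53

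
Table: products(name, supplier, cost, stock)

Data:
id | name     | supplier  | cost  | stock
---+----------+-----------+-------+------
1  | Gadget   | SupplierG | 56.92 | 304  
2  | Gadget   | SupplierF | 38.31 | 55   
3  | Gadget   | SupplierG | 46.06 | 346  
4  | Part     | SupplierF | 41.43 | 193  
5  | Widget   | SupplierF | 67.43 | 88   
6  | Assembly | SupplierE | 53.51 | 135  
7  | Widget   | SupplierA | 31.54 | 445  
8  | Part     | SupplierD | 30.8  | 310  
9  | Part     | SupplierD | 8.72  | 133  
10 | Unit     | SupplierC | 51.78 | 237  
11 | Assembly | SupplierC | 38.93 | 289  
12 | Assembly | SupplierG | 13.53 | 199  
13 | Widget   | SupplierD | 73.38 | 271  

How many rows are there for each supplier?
SELECT supplier, COUNT(*) as count
FROM products
GROUP BY supplier

Result:
  SupplierA: 1
  SupplierC: 2
  SupplierD: 3
  SupplierE: 1
  SupplierF: 3
  SupplierG: 3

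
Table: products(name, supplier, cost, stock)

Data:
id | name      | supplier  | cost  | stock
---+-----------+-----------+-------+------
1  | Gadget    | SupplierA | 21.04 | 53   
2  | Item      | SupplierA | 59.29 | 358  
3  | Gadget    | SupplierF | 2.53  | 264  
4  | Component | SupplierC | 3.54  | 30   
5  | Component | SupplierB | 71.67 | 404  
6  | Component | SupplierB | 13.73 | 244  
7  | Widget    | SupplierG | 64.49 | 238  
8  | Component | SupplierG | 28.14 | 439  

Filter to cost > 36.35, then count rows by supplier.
SELECT supplier, COUNT(*)
FROM products
WHERE cost > 36.35
GROUP BY supplier

Note: WHERE filters rows before grouping.

Result:
  SupplierA: 1
  SupplierB: 1
  SupplierG: 1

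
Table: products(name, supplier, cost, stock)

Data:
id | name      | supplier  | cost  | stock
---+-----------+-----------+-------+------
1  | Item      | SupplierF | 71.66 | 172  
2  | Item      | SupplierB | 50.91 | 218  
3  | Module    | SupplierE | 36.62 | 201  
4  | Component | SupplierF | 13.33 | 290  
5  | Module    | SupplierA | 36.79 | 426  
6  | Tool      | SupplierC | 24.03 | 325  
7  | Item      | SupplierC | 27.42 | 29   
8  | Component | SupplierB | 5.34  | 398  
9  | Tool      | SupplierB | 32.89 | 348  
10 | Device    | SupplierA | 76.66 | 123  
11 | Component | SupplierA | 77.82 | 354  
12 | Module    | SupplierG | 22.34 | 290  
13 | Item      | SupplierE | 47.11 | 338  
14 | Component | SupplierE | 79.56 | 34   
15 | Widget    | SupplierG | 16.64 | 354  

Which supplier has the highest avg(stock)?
SELECT supplier, AVG(stock) as val
FROM products
GROUP BY supplier
ORDER BY val DESC
LIMIT 1

Result: SupplierG with avg(stock) = 322.00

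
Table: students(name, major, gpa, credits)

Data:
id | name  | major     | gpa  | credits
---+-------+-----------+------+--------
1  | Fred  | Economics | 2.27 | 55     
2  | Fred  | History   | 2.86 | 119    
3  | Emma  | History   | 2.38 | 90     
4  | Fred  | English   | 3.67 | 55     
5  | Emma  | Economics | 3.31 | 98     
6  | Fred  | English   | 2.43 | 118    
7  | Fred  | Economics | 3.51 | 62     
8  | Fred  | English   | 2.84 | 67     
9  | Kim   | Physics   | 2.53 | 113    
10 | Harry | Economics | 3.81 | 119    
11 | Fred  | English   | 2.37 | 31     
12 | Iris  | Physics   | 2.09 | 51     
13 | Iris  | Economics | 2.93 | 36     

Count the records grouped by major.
SELECT major, COUNT(*) as count
FROM students
GROUP BY major

Result:
  Economics: 5
  English: 4
  History: 2
  Physics: 2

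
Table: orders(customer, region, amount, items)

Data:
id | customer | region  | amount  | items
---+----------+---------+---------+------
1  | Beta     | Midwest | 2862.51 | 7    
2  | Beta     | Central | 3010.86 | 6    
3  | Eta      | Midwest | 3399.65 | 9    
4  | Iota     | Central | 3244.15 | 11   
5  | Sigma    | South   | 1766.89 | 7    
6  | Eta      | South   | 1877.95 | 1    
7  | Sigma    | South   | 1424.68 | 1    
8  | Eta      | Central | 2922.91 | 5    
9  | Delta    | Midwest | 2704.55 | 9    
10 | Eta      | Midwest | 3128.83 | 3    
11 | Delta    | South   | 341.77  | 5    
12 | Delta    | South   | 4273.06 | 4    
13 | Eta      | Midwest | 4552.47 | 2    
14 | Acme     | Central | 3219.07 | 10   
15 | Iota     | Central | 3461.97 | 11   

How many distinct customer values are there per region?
SELECT region, COUNT(DISTINCT customer)
FROM orders
GROUP BY region

Result:
  Central: 4 distinct
  Midwest: 3 distinct
  South: 3 distinct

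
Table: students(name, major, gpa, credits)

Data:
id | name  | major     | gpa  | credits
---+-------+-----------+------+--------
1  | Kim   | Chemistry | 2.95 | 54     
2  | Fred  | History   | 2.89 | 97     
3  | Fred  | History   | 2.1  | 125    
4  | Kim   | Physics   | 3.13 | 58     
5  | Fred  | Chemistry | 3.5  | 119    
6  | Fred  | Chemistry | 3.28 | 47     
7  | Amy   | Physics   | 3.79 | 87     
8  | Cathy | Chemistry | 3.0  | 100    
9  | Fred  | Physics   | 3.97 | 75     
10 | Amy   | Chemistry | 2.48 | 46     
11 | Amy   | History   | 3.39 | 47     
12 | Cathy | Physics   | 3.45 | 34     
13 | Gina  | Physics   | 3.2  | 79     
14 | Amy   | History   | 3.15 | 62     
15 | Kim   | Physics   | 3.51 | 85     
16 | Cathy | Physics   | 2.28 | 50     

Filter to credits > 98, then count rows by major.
SELECT major, COUNT(*)
FROM students
WHERE credits > 98
GROUP BY major

Note: WHERE filters rows before grouping.

Result:
  Chemistry: 2
  History: 1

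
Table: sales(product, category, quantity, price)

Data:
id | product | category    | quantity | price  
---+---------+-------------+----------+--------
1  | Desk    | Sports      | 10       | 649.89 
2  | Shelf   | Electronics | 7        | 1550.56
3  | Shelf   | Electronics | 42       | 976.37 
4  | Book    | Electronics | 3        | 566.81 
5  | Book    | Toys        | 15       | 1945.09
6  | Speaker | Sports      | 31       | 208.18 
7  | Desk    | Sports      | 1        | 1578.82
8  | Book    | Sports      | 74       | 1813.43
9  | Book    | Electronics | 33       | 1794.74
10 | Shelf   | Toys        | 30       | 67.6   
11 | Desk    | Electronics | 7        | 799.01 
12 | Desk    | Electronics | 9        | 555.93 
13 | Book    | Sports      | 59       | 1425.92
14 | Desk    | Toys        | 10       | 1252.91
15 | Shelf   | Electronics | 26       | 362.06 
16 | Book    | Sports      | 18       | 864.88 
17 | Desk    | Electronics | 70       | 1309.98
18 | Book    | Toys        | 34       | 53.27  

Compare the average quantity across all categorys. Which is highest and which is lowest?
SELECT category, AVG(quantity)
FROM sales
GROUP BY category
ORDER BY AVG(quantity)

All groups:
  Toys: 22.25
  Electronics: 24.63
  Sports: 32.17

Highest: Sports (32.17)
Lowest: Toys (22.25)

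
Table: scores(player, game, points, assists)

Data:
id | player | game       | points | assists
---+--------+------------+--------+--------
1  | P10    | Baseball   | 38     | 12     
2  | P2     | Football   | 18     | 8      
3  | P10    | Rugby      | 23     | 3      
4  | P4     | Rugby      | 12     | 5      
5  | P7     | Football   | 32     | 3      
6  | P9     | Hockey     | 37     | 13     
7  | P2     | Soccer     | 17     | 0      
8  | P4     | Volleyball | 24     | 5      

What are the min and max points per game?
SELECT game, MIN(points), MAX(points)
FROM scores
GROUP BY game

Result:
  Baseball: min=38, max=38
  Football: min=18, max=32
  Hockey: min=37, max=37
  Rugby: min=12, max=23
  Soccer: min=17, max=17
  Volleyball: min=24, max=24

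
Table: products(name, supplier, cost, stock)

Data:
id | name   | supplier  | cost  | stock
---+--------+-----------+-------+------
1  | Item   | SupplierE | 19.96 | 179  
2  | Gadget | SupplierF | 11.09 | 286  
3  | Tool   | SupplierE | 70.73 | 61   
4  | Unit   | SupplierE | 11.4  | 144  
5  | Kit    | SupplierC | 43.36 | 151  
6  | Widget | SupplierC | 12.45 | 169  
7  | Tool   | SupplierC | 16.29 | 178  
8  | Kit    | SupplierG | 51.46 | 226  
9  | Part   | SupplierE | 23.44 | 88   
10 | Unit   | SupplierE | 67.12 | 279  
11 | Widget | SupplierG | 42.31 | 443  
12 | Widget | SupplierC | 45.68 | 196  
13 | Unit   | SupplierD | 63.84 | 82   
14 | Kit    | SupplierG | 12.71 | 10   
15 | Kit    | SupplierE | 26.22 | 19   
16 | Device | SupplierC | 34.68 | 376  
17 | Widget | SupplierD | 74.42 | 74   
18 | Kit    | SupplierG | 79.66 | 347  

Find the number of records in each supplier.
SELECT supplier, COUNT(*) as count
FROM products
GROUP BY supplier

Result:
  SupplierC: 5
  SupplierD: 2
  SupplierE: 6
  SupplierF: 1
  SupplierG: 4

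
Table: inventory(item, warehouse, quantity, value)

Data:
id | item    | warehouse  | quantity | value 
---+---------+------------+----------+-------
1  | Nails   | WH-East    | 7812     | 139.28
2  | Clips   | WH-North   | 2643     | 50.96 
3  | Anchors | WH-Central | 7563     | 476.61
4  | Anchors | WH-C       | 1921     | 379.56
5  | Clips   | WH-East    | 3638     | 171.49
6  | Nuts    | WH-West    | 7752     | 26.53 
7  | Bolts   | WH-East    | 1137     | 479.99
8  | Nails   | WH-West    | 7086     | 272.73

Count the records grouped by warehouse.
SELECT warehouse, COUNT(*) as count
FROM inventory
GROUP BY warehouse

Result:
  WH-C: 1
  WH-Central: 1
  WH-East: 3
  WH-North: 1
  WH-West: 2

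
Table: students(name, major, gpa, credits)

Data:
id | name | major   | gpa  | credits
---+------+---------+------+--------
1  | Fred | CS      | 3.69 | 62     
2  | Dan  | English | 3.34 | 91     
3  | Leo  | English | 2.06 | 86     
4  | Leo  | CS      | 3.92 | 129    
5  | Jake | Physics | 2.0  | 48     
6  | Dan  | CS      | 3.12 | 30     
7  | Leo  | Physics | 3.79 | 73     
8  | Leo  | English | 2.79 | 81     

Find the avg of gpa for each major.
SELECT major, AVG(gpa) as result
FROM students
GROUP BY major

Result:
  CS: 3.58
  English: 2.73
  Physics: 2.90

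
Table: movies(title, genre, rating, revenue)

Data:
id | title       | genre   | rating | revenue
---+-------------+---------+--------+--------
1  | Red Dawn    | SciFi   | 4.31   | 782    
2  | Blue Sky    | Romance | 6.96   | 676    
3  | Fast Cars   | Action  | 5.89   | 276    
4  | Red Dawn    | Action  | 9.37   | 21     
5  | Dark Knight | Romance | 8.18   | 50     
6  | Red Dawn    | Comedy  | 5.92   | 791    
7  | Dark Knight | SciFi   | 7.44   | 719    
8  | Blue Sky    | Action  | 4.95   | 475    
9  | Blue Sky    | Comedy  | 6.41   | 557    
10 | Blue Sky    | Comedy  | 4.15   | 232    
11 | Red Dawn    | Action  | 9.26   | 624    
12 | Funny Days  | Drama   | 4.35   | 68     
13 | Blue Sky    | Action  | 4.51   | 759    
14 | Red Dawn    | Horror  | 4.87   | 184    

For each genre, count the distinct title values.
SELECT genre, COUNT(DISTINCT title)
FROM movies
GROUP BY genre

Result:
  Action: 3 distinct
  Comedy: 2 distinct
  Drama: 1 distinct
  Horror: 1 distinct
  Romance: 2 distinct
  SciFi: 2 distinct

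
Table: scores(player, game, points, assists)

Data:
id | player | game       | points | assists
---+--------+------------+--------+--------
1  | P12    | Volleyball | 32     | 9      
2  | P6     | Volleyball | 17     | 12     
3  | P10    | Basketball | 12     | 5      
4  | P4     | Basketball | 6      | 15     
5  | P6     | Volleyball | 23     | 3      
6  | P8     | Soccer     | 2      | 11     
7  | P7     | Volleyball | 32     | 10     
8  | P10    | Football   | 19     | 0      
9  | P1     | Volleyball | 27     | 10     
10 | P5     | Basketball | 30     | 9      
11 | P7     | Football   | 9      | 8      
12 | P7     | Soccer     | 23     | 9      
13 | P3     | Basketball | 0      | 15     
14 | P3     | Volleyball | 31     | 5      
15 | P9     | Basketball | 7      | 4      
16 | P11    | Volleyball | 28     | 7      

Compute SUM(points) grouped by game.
SELECT game, SUM(points) as result
FROM scores
GROUP BY game

Result:
  Basketball: 55
  Football: 28
  Soccer: 25
  Volleyball: 190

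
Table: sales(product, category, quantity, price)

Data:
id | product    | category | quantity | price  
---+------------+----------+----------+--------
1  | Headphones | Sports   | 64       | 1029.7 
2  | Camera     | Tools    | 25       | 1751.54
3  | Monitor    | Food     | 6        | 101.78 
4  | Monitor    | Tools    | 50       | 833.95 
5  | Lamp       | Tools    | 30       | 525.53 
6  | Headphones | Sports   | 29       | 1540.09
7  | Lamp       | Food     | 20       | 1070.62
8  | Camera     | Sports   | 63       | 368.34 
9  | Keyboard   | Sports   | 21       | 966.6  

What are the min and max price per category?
SELECT category, MIN(price), MAX(price)
FROM sales
GROUP BY category

Result:
  Food: min=101.78, max=1070.62
  Sports: min=368.34, max=1540.09
  Tools: min=525.53, max=1751.54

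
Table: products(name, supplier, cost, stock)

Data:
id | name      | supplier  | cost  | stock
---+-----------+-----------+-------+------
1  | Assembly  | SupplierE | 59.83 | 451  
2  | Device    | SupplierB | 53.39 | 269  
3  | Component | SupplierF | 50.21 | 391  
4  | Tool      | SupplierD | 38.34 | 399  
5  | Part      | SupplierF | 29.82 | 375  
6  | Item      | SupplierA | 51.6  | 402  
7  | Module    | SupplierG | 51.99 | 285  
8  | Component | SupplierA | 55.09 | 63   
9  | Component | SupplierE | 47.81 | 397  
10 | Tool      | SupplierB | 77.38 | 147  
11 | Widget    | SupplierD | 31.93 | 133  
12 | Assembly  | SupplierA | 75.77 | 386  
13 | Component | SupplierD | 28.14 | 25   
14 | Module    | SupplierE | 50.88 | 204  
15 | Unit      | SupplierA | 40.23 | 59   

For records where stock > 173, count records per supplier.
SELECT supplier, COUNT(*)
FROM products
WHERE stock > 173
GROUP BY supplier

Note: WHERE filters rows before grouping.

Result:
  SupplierA: 2
  SupplierB: 1
  SupplierD: 1
  SupplierE: 3
  SupplierF: 2
  SupplierG: 1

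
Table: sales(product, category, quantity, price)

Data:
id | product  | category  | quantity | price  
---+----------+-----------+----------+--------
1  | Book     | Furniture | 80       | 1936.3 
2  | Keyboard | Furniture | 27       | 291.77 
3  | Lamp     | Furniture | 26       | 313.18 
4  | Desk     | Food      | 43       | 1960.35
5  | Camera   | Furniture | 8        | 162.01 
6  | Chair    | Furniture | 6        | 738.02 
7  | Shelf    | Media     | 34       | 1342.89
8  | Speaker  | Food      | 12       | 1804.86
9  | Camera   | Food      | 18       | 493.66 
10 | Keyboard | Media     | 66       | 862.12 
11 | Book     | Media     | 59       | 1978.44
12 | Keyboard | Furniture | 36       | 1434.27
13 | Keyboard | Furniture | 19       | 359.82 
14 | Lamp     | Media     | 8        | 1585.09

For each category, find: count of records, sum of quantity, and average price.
SELECT category,
       COUNT(*) as cnt,
       SUM(quantity) as total_quantity,
       AVG(price) as avg_price
FROM sales
GROUP BY category

Result:
  Food: 3 records, 73 total quantity, 1419.62 avg price
  Furniture: 7 records, 202 total quantity, 747.91 avg price
  Media: 4 records, 167 total quantity, 1442.14 avg price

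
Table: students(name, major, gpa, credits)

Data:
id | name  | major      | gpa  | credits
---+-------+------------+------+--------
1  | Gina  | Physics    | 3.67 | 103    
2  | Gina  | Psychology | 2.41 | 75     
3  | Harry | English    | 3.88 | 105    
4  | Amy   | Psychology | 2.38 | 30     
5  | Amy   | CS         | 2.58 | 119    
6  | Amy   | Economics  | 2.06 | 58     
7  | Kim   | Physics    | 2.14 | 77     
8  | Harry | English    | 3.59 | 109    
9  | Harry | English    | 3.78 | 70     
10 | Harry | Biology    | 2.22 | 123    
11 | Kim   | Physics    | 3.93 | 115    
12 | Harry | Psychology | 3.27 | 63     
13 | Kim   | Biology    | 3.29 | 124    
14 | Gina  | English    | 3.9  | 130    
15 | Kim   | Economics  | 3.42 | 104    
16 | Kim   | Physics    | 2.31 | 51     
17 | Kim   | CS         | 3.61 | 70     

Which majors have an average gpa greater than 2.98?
SELECT major, AVG(gpa)
FROM students
GROUP BY major
HAVING AVG(gpa) > 2.98

Result:
  CS: avg=3.10
  English: avg=3.79
  Physics: avg=3.01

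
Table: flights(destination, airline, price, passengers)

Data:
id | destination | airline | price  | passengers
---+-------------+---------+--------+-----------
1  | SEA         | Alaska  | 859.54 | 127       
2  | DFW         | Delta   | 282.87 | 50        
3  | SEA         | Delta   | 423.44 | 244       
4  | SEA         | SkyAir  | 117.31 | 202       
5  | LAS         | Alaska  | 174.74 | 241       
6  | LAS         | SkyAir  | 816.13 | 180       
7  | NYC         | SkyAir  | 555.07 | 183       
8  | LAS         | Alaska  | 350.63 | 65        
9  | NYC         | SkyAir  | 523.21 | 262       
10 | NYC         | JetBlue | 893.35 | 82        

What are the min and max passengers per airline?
SELECT airline, MIN(passengers), MAX(passengers)
FROM flights
GROUP BY airline

Result:
  Alaska: min=65, max=241
  Delta: min=50, max=244
  JetBlue: min=82, max=82
  SkyAir: min=180, max=262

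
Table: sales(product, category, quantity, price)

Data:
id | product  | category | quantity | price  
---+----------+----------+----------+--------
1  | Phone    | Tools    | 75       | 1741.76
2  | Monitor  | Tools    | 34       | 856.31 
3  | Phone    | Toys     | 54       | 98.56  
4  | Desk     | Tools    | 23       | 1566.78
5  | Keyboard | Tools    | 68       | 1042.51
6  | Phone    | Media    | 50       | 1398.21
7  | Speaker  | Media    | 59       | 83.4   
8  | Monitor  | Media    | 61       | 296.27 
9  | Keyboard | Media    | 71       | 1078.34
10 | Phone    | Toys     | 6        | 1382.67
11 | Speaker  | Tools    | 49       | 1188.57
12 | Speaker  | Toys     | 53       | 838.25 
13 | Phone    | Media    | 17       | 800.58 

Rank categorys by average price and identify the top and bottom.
SELECT category, AVG(price)
FROM sales
GROUP BY category
ORDER BY AVG(price)

All groups:
  Media: 731.36
  Toys: 773.16
  Tools: 1279.19

Highest: Tools (1279.19)
Lowest: Media (731.36)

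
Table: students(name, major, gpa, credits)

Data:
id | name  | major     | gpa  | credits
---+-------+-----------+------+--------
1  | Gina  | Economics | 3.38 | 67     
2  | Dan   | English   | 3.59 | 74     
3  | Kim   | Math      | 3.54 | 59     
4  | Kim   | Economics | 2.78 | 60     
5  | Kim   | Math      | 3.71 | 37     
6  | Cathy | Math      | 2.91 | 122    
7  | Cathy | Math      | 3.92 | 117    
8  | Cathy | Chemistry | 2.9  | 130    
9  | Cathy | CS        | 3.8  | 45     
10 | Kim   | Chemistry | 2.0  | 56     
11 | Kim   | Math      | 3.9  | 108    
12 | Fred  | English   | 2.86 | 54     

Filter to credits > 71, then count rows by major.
SELECT major, COUNT(*)
FROM students
WHERE credits > 71
GROUP BY major

Note: WHERE filters rows before grouping.

Result:
  Chemistry: 1
  English: 1
  Math: 3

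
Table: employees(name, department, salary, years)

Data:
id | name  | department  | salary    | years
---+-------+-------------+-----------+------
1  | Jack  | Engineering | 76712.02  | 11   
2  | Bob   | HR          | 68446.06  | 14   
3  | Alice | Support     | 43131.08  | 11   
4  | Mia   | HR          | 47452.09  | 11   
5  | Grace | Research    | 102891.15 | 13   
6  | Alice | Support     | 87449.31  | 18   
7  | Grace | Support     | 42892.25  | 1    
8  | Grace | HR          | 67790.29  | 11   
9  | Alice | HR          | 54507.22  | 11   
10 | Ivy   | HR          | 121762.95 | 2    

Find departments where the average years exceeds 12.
SELECT department, AVG(years)
FROM employees
GROUP BY department
HAVING AVG(years) > 12

Result:
  Research: avg=13.00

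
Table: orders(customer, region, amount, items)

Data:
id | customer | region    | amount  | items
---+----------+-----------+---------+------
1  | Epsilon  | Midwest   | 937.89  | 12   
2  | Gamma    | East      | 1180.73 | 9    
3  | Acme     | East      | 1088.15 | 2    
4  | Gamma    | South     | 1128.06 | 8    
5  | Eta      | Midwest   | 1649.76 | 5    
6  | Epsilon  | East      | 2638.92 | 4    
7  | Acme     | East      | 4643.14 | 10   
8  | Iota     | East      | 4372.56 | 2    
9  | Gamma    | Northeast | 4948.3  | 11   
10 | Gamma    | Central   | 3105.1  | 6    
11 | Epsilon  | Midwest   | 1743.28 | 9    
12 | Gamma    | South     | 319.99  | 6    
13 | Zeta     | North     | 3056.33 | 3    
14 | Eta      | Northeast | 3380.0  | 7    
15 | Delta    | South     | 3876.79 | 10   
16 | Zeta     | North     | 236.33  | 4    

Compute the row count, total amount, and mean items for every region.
SELECT region,
       COUNT(*) as cnt,
       SUM(amount) as total_amount,
       AVG(items) as avg_items
FROM orders
GROUP BY region

Result:
  Central: 1 records, 3105.10 total amount, 6.00 avg items
  East: 5 records, 13923.50 total amount, 5.40 avg items
  Midwest: 3 records, 4330.93 total amount, 8.67 avg items
  North: 2 records, 3292.66 total amount, 3.50 avg items
  Northeast: 2 records, 8328.30 total amount, 9.00 avg items
  South: 3 records, 5324.84 total amount, 8.00 avg items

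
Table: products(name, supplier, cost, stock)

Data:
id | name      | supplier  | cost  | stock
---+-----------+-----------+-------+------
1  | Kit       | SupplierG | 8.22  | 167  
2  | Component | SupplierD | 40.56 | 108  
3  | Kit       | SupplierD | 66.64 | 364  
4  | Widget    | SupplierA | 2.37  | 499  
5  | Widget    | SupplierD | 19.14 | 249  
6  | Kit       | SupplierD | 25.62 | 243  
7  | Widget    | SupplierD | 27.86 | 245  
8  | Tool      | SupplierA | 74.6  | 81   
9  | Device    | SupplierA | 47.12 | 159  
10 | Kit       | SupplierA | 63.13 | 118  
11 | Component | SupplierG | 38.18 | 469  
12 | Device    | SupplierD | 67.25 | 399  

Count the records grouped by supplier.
SELECT supplier, COUNT(*) as count
FROM products
GROUP BY supplier

Result:
  SupplierA: 4
  SupplierD: 6
  SupplierG: 2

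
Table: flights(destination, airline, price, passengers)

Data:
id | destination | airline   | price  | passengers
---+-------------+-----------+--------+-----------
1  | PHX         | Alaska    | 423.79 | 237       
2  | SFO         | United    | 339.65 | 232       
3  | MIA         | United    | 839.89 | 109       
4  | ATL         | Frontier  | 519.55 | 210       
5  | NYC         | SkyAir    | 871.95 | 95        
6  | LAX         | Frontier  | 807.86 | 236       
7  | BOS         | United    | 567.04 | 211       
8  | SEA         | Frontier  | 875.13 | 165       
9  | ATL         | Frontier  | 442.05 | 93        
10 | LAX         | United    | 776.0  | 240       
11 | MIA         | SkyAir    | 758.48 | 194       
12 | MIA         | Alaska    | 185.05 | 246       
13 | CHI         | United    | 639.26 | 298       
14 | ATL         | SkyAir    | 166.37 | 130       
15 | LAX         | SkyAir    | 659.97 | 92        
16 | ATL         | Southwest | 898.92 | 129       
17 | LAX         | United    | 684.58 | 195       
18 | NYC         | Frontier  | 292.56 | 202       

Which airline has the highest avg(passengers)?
SELECT airline, AVG(passengers) as val
FROM flights
GROUP BY airline
ORDER BY val DESC
LIMIT 1

Result: Alaska with avg(passengers) = 241.50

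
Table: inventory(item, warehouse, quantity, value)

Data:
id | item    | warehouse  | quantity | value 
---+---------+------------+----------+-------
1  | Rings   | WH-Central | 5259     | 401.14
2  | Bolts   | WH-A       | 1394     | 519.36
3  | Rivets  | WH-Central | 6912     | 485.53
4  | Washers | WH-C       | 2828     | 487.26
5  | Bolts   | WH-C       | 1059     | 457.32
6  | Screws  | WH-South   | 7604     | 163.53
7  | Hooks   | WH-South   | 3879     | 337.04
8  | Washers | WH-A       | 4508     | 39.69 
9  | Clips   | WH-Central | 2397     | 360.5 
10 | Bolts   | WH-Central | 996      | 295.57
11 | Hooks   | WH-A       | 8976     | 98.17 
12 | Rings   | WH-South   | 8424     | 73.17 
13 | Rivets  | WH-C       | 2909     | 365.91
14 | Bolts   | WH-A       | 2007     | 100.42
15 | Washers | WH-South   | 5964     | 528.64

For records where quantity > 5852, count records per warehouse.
SELECT warehouse, COUNT(*)
FROM inventory
WHERE quantity > 5852
GROUP BY warehouse

Note: WHERE filters rows before grouping.

Result:
  WH-A: 1
  WH-Central: 1
  WH-South: 3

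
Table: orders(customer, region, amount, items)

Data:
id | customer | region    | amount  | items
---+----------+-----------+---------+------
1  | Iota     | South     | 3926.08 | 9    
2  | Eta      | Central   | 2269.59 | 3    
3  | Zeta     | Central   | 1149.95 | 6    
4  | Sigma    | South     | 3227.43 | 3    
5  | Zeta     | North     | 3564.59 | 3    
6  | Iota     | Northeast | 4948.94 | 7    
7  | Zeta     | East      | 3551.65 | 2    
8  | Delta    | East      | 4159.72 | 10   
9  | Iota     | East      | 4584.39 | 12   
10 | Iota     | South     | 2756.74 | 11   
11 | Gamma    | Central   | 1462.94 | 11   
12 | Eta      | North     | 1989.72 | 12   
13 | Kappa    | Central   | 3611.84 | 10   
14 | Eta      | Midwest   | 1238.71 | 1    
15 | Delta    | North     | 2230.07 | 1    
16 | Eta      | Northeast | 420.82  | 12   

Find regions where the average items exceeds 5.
SELECT region, AVG(items)
FROM orders
GROUP BY region
HAVING AVG(items) > 5

Result:
  Central: avg=7.50
  East: avg=8.00
  North: avg=5.33
  Northeast: avg=9.50
  South: avg=7.67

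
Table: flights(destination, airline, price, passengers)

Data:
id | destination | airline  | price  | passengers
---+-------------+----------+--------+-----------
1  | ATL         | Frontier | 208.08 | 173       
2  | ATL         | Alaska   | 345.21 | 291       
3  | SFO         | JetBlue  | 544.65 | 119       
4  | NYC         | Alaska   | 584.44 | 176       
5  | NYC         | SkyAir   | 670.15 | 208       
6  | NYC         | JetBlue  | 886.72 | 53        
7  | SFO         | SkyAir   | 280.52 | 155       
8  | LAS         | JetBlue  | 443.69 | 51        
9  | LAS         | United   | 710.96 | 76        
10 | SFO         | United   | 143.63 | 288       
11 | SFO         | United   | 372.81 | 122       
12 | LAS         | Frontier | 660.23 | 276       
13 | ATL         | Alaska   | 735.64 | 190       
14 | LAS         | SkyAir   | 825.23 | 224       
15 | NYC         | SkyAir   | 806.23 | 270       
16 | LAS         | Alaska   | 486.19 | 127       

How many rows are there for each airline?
SELECT airline, COUNT(*) as count
FROM flights
GROUP BY airline

Result:
  Alaska: 4
  Frontier: 2
  JetBlue: 3
  SkyAir: 4
  United: 3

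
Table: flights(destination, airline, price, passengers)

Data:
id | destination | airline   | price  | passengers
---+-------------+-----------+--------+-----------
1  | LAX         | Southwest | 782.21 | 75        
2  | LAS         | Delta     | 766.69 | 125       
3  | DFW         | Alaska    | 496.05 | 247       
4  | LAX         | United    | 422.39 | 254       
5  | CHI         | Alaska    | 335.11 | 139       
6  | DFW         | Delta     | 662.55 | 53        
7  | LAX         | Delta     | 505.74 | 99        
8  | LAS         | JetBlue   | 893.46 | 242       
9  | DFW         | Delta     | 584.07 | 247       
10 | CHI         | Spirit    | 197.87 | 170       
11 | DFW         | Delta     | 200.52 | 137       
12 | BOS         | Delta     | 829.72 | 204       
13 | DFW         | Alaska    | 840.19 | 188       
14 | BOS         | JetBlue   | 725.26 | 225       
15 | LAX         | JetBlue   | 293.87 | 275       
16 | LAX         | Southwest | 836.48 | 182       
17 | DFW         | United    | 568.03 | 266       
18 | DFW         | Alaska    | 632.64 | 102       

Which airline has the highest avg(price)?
SELECT airline, AVG(price) as val
FROM flights
GROUP BY airline
ORDER BY val DESC
LIMIT 1

Result: Southwest with avg(price) = 809.35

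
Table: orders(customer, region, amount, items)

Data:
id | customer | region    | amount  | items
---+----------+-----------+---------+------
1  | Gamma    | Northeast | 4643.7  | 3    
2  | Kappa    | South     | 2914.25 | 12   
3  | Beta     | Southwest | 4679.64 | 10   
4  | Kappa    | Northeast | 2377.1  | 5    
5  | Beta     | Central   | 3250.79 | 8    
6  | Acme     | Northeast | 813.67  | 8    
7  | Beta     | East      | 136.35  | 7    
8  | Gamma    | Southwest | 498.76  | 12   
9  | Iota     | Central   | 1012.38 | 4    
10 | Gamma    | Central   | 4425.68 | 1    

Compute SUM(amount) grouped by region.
SELECT region, SUM(amount) as result
FROM orders
GROUP BY region

Result:
  Central: 8688.85
  East: 136.35
  Northeast: 7834.47
  South: 2914.25
  Southwest: 5178.40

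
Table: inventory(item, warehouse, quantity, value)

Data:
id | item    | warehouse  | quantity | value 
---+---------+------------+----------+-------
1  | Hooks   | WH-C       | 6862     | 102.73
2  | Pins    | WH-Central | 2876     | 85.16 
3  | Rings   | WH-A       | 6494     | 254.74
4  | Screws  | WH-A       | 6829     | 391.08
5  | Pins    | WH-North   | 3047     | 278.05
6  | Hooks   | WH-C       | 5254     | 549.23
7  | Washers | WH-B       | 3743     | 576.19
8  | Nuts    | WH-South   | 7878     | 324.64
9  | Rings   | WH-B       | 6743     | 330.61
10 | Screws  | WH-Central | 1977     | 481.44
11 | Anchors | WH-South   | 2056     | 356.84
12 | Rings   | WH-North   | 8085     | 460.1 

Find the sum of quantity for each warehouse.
SELECT warehouse, SUM(quantity) as result
FROM inventory
GROUP BY warehouse

Result:
  WH-A: 13323
  WH-B: 10486
  WH-C: 12116
  WH-Central: 4853
  WH-North: 11132
  WH-South: 9934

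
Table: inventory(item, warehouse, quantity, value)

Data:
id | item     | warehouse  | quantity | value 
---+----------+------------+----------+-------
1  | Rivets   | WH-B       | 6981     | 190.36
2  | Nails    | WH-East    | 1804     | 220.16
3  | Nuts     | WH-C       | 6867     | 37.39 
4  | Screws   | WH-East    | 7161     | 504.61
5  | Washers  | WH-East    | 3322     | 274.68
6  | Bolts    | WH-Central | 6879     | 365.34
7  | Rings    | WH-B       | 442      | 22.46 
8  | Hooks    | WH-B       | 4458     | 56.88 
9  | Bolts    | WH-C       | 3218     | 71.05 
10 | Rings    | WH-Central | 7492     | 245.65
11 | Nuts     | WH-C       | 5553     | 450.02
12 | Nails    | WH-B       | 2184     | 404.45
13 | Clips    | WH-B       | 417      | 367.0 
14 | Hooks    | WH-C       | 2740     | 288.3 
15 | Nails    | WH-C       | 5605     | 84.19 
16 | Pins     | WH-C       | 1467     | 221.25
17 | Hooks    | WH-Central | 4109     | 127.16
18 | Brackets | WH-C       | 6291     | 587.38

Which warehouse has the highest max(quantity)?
SELECT warehouse, MAX(quantity) as val
FROM inventory
GROUP BY warehouse
ORDER BY val DESC
LIMIT 1

Result: WH-Central with max(quantity) = 7492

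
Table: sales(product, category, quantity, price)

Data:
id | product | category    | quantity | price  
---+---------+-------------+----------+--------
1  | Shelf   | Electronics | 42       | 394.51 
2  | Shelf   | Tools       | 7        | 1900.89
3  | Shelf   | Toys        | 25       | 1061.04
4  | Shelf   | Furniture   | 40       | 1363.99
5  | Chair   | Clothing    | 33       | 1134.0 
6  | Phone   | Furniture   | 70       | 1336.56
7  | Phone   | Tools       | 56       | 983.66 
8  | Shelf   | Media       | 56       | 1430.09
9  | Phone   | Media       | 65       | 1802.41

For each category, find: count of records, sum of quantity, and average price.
SELECT category,
       COUNT(*) as cnt,
       SUM(quantity) as total_quantity,
       AVG(price) as avg_price
FROM sales
GROUP BY category

Result:
  Clothing: 1 records, 33 total quantity, 1134.00 avg price
  Electronics: 1 records, 42 total quantity, 394.51 avg price
  Furniture: 2 records, 110 total quantity, 1350.28 avg price
  Media: 2 records, 121 total quantity, 1616.25 avg price
  Tools: 2 records, 63 total quantity, 1442.28 avg price
  Toys: 1 records, 25 total quantity, 1061.04 avg price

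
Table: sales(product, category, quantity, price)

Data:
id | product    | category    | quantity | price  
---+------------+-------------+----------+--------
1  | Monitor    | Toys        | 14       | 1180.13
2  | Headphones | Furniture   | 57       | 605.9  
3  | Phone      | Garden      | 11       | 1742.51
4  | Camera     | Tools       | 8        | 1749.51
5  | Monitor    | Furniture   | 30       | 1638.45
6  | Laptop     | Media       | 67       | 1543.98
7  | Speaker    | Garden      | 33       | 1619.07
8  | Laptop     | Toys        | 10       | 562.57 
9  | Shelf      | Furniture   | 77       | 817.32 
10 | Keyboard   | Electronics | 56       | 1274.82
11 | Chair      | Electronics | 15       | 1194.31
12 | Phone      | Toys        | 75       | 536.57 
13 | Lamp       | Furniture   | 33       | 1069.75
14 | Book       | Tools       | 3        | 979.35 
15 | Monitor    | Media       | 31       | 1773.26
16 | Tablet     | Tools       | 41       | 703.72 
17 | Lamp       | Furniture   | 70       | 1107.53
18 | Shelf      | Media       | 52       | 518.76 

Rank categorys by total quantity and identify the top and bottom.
SELECT category, SUM(quantity)
FROM sales
GROUP BY category
ORDER BY SUM(quantity)

All groups:
  Garden: 44
  Tools: 52
  Electronics: 71
  Toys: 99
  Media: 150
  Furniture: 267

Highest: Furniture (267)
Lowest: Garden (44)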